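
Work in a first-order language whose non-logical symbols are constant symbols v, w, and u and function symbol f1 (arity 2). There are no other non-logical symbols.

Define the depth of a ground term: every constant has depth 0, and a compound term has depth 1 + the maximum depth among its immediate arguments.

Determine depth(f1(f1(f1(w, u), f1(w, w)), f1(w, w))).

depth(f1(w, u)) = 1 + max(0, 0) = 1
depth(f1(w, w)) = 1 + max(0, 0) = 1
depth(f1(f1(w, u), f1(w, w))) = 1 + max(1, 1) = 2
depth(f1(f1(f1(w, u), f1(w, w)), f1(w, w))) = 1 + max(2, 1) = 3

3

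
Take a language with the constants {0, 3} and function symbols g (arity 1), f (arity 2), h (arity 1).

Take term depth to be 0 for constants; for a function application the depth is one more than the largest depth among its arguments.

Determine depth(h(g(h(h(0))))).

depth(h(0)) = 1 + depth(0) = 1 + 0 = 1
depth(h(h(0))) = 1 + depth(h(0)) = 1 + 1 = 2
depth(g(h(h(0)))) = 1 + depth(h(h(0))) = 1 + 2 = 3
depth(h(g(h(h(0))))) = 1 + depth(g(h(h(0)))) = 1 + 3 = 4

4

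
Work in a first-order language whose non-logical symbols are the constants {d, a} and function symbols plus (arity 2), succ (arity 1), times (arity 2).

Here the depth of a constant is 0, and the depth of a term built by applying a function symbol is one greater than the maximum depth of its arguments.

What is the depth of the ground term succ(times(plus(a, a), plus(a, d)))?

depth(plus(a, a)) = 1 + max(0, 0) = 1
depth(plus(a, d)) = 1 + max(0, 0) = 1
depth(times(plus(a, a), plus(a, d))) = 1 + max(1, 1) = 2
depth(succ(times(plus(a, a), plus(a, d)))) = 1 + depth(times(plus(a, a), plus(a, d))) = 1 + 2 = 3

3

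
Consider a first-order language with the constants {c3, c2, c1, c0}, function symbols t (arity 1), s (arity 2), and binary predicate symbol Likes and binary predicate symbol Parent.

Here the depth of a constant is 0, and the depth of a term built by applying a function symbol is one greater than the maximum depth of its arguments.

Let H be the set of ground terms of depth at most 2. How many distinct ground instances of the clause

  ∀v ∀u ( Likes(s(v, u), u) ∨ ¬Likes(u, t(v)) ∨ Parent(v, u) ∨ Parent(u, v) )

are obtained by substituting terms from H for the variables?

364816

Ground terms of depth ≤ 2:
  If N_k denotes the number of depth-≤k ground terms, the 4 constants give N_0 = 4, and each function symbol of arity r contributes N_{k-1}^r new terms at level k: N_k = 4 + N_{k-1} + N_{k-1}^2.
  N_0 = 4
  N_1 = 4 + 4 + 4^2 = 24
  N_2 = 4 + 24 + 24^2 = 604
So there are 604 ground terms available for substitution.
The clause has 2 distinct variables (v, u), each appearing in the body. In the free term algebra distinct substitutions yield syntactically distinct ground instances.
Number of ground instances = 604^2 = 364816.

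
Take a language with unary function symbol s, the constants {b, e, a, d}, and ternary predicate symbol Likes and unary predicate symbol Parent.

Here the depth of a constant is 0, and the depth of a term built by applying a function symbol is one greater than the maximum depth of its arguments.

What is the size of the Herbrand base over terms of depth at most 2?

1740

First count ground terms of depth ≤ 2.
Count level by level. With function symbols s/1, the terms of depth ≤ k are the 4 constants together with each function applied to depth-≤(k−1) tuples, so N_k = 4 + N_{k-1}.
N_0 = 4
N_1 = 4 + 4 = 8
N_2 = 4 + 8 = 12
Explicitly: b, e, a, d, s(b), s(e), s(a), s(d), s(s(b)), s(s(e)), s(s(a)), s(s(d)).
So |H| = 12.
Ground atoms are formed by filling each argument slot of a predicate with a term from H, so an r-ary predicate gives |H|^r atoms:
  Likes: 12^3 = 1728;  Parent: 12
Total ground atoms: 1728 + 12 = 1740.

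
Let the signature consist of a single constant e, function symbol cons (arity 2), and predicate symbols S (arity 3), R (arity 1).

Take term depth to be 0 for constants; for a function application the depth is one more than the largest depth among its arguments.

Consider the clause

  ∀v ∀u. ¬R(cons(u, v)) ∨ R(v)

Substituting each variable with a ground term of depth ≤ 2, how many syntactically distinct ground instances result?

Ground terms of depth ≤ 2:
  Count level by level. With function symbols cons/2, the terms of depth ≤ k are the 1 constant together with each function applied to depth-≤(k−1) tuples, so N_k = 1 + N_{k-1}^2.
  N_0 = 1
  N_1 = 1 + 1^2 = 2
  N_2 = 1 + 2^2 = 5
So there are 5 ground terms available for substitution.
Each of v, u ranges independently over the available ground terms, and distinct assignments produce distinct instances.
Number of ground instances = 5^2 = 25.

25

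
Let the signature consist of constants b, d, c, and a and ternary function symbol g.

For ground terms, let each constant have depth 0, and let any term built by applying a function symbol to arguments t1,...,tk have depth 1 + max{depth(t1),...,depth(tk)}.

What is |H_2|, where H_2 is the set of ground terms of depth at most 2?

Write N_k for the number of ground terms of depth ≤ k. A term of depth ≤ k is either a constant or a function symbol applied to arguments of depth ≤ k−1, so N_k = 4 + N_{k-1}^3.
N_0 = 4
N_1 = 4 + 4^3 = 68
N_2 = 4 + 68^3 = 314436

314436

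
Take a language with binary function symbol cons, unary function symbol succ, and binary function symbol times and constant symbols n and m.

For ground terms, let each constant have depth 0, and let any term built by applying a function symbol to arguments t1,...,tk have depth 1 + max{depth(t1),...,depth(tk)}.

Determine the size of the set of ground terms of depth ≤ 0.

2

Let N_k count ground terms of depth at most k. Each non-constant term of depth ≤ k is some function symbol applied to depth-≤(k−1) arguments, giving N_k = 2 + N_{k-1}^2 + N_{k-1} + N_{k-1}^2.
N_0 = 2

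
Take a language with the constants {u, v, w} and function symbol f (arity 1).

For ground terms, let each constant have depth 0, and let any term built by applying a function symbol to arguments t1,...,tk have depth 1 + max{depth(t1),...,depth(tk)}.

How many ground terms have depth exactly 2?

Let N_k = |{terms of depth ≤ k}|. Then N_0 = 3 and N_k = 3 + N_{k-1} for k ≥ 1 (one summand per function symbol, arity giving the exponent).
N_0 = 3
N_1 = 3 + 3 = 6
N_2 = 3 + 6 = 9
Terms of depth exactly 2: N_2 − N_1 = 9 − 6 = 3.

3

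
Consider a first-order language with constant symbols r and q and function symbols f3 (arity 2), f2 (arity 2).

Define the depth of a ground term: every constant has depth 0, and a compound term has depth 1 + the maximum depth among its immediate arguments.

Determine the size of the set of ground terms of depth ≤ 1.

Write N_k for the number of ground terms of depth ≤ k. A term of depth ≤ k is either a constant or a function symbol applied to arguments of depth ≤ k−1, so N_k = 2 + N_{k-1}^2 + N_{k-1}^2.
N_0 = 2
N_1 = 2 + 2^2 + 2^2 = 10
Explicitly: r, q, f3(r, r), f3(r, q), f3(q, r), f3(q, q), f2(r, r), f2(r, q), f2(q, r), f2(q, q).

10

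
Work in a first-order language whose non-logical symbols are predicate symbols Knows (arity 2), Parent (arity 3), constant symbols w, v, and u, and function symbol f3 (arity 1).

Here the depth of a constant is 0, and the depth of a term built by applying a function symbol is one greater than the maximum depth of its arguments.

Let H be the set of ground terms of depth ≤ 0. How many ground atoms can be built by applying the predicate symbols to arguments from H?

First count ground terms of depth ≤ 0.
Let N_k count ground terms of depth at most k. Each non-constant term of depth ≤ k is some function symbol applied to depth-≤(k−1) arguments, giving N_k = 3 + N_{k-1}.
N_0 = 3
Explicitly: w, v, u.
So |H| = 3.
Ground atoms are formed by filling each argument slot of a predicate with a term from H, so an r-ary predicate gives |H|^r atoms:
  Knows: 3^2 = 9;  Parent: 3^3 = 27
Total ground atoms: 9 + 27 = 36.

36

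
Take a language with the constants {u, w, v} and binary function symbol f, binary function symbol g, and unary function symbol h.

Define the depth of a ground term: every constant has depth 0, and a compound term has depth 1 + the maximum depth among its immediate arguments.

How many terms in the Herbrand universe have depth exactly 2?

Write N_k for the number of ground terms of depth ≤ k. A term of depth ≤ k is either a constant or a function symbol applied to arguments of depth ≤ k−1, so N_k = 3 + N_{k-1}^2 + N_{k-1}^2 + N_{k-1}.
N_0 = 3
N_1 = 3 + 3^2 + 3^2 + 3 = 24
N_2 = 3 + 24^2 + 24^2 + 24 = 1179
Terms of depth exactly 2: N_2 − N_1 = 1179 − 24 = 1155.

1155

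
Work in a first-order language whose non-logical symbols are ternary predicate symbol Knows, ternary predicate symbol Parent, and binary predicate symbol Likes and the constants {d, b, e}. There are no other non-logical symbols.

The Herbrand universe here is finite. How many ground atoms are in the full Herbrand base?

63

With no function symbols, the Herbrand universe is just the 3 constants.
Ground atoms per predicate: Knows: 3^3 = 27, Parent: 3^3 = 27, Likes: 3^2 = 9.
Herbrand base size = 27 + 27 + 9 = 63.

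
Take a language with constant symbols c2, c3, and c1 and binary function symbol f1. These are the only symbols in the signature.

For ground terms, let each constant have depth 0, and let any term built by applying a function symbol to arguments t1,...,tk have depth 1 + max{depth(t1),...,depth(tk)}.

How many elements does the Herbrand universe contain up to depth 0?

Let N_k count ground terms of depth at most k. Each non-constant term of depth ≤ k is some function symbol applied to depth-≤(k−1) arguments, giving N_k = 3 + N_{k-1}^2.
N_0 = 3
Explicitly: c2, c3, c1.

3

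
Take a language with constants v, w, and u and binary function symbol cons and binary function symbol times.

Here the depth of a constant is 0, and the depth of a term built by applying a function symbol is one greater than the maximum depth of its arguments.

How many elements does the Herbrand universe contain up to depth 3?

Write N_k for the number of ground terms of depth ≤ k. A term of depth ≤ k is either a constant or a function symbol applied to arguments of depth ≤ k−1, so N_k = 3 + N_{k-1}^2 + N_{k-1}^2.
N_0 = 3
N_1 = 3 + 3^2 + 3^2 = 21
N_2 = 3 + 21^2 + 21^2 = 885
N_3 = 3 + 885^2 + 885^2 = 1566453

1566453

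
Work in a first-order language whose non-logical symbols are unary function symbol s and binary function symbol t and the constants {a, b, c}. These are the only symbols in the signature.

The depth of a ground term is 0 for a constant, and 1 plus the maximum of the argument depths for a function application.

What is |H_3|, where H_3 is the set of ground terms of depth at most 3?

If N_k denotes the number of depth-≤k ground terms, the 3 constants give N_0 = 3, and each function symbol of arity r contributes N_{k-1}^r new terms at level k: N_k = 3 + N_{k-1} + N_{k-1}^2.
N_0 = 3
N_1 = 3 + 3 + 3^2 = 15
N_2 = 3 + 15 + 15^2 = 243
N_3 = 3 + 243 + 243^2 = 59295

59295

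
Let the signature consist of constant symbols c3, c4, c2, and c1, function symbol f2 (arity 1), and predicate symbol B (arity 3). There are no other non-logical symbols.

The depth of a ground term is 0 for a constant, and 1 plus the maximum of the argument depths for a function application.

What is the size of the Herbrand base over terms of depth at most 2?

First count ground terms of depth ≤ 2.
If N_k denotes the number of depth-≤k ground terms, the 4 constants give N_0 = 4, and each function symbol of arity r contributes N_{k-1}^r new terms at level k: N_k = 4 + N_{k-1}.
N_0 = 4
N_1 = 4 + 4 = 8
N_2 = 4 + 8 = 12
Explicitly: c3, c4, c2, c1, f2(c3), f2(c4), f2(c2), f2(c1), f2(f2(c3)), f2(f2(c4)), f2(f2(c2)), f2(f2(c1)).
So |H| = 12.
Ground atoms are formed by filling each argument slot of a predicate with a term from H, so an r-ary predicate gives |H|^r atoms:
  B: 12^3 = 1728
Total ground atoms: 1728.

1728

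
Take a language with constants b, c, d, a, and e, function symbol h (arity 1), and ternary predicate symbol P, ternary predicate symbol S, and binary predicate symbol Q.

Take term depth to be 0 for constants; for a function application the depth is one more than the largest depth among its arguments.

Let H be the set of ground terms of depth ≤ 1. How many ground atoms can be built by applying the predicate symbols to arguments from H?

2100

First count ground terms of depth ≤ 1.
Count level by level. With function symbols h/1, the terms of depth ≤ k are the 5 constants together with each function applied to depth-≤(k−1) tuples, so N_k = 5 + N_{k-1}.
N_0 = 5
N_1 = 5 + 5 = 10
Explicitly: b, c, d, a, e, h(b), h(c), h(d), h(a), h(e).
So |H| = 10.
Ground atoms are formed by filling each argument slot of a predicate with a term from H, so an r-ary predicate gives |H|^r atoms:
  P: 10^3 = 1000;  S: 10^3 = 1000;  Q: 10^2 = 100
Total ground atoms: 1000 + 1000 + 100 = 2100.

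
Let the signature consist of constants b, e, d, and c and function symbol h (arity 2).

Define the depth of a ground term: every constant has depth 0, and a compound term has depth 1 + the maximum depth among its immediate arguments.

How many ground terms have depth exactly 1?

If N_k denotes the number of depth-≤k ground terms, the 4 constants give N_0 = 4, and each function symbol of arity r contributes N_{k-1}^r new terms at level k: N_k = 4 + N_{k-1}^2.
N_0 = 4
N_1 = 4 + 4^2 = 20
Terms of depth exactly 1: N_1 − N_0 = 20 − 4 = 16.

16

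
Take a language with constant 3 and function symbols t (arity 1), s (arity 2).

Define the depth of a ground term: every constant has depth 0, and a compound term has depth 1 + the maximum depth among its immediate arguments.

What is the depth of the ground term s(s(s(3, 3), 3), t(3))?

depth(s(3, 3)) = 1 + max(0, 0) = 1
depth(s(s(3, 3), 3)) = 1 + max(1, 0) = 2
depth(t(3)) = 1 + depth(3) = 1 + 0 = 1
depth(s(s(s(3, 3), 3), t(3))) = 1 + max(2, 1) = 3

3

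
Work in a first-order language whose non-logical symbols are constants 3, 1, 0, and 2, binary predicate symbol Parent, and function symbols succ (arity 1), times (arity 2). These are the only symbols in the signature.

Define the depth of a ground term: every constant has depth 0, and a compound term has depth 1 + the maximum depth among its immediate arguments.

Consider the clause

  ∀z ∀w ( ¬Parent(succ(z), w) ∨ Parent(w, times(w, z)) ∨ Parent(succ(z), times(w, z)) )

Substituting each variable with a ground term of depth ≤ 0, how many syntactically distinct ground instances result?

Ground terms of depth ≤ 0:
  Count level by level. With function symbols succ/1, times/2, the terms of depth ≤ k are the 4 constants together with each function applied to depth-≤(k−1) tuples, so N_k = 4 + N_{k-1} + N_{k-1}^2.
  N_0 = 4
  Explicitly: 3, 1, 0, 2.
So there are 4 ground terms available for substitution.
The body mentions every one of the 2 quantified variables; since ground terms form a free algebra, no two substitutions collapse to the same formula.
Number of ground instances = 4^2 = 16.

16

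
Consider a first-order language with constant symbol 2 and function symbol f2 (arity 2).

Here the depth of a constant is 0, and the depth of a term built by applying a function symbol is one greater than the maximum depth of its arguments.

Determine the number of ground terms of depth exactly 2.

Let N_k count ground terms of depth at most k. Each non-constant term of depth ≤ k is some function symbol applied to depth-≤(k−1) arguments, giving N_k = 1 + N_{k-1}^2.
N_0 = 1
N_1 = 1 + 1^2 = 2
N_2 = 1 + 2^2 = 5
Terms of depth exactly 2: N_2 − N_1 = 5 − 2 = 3.

3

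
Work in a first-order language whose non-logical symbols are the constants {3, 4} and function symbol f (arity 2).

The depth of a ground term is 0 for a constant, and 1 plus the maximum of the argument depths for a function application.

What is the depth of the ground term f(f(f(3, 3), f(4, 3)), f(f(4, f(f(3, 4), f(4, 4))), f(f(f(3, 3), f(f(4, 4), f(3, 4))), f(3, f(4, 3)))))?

6

depth(f(3, 3)) = 1 + max(0, 0) = 1
depth(f(4, 3)) = 1 + max(0, 0) = 1
depth(f(f(3, 3), f(4, 3))) = 1 + max(1, 1) = 2
depth(f(3, 4)) = 1 + max(0, 0) = 1
depth(f(4, 4)) = 1 + max(0, 0) = 1
depth(f(f(3, 4), f(4, 4))) = 1 + max(1, 1) = 2
depth(f(4, f(f(3, 4), f(4, 4)))) = 1 + max(0, 2) = 3
depth(f(f(4, 4), f(3, 4))) = 1 + max(1, 1) = 2
depth(f(f(3, 3), f(f(4, 4), f(3, 4)))) = 1 + max(1, 2) = 3
depth(f(3, f(4, 3))) = 1 + max(0, 1) = 2
depth(f(f(f(3, 3), f(f(4, 4), f(3, 4))), f(3, f(4, 3)))) = 1 + max(3, 2) = 4
depth(f(f(4, f(f(3, 4), f(4, 4))), f(f(f(3, 3), f(f(4, 4), f(3, 4))), f(3, f(4, 3))))) = 1 + max(3, 4) = 5
depth(f(f(f(3, 3), f(4, 3)), f(f(4, f(f(3, 4), f(4, 4))), f(f(f(3, 3), f(f(4, 4), f(3, 4))), f(3, f(4, 3)))))) = 1 + max(2, 5) = 6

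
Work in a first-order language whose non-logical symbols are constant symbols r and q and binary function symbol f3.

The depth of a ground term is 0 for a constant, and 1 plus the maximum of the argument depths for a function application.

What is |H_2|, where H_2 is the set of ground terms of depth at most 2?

38

Let N_k count ground terms of depth at most k. Each non-constant term of depth ≤ k is some function symbol applied to depth-≤(k−1) arguments, giving N_k = 2 + N_{k-1}^2.
N_0 = 2
N_1 = 2 + 2^2 = 6
N_2 = 2 + 6^2 = 38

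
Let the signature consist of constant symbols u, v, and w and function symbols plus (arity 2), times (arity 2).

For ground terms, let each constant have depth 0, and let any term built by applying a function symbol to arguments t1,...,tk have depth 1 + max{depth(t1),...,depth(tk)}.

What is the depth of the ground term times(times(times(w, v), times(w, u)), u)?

3

depth(times(w, v)) = 1 + max(0, 0) = 1
depth(times(w, u)) = 1 + max(0, 0) = 1
depth(times(times(w, v), times(w, u))) = 1 + max(1, 1) = 2
depth(times(times(times(w, v), times(w, u)), u)) = 1 + max(2, 0) = 3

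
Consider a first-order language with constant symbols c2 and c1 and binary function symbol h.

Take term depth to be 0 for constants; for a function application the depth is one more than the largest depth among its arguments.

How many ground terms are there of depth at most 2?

38

Write N_k for the number of ground terms of depth ≤ k. A term of depth ≤ k is either a constant or a function symbol applied to arguments of depth ≤ k−1, so N_k = 2 + N_{k-1}^2.
N_0 = 2
N_1 = 2 + 2^2 = 6
N_2 = 2 + 6^2 = 38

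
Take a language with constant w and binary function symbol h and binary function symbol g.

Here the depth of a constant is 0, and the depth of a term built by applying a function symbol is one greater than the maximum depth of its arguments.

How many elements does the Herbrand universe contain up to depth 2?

19

If N_k denotes the number of depth-≤k ground terms, the 1 constant gives N_0 = 1, and each function symbol of arity r contributes N_{k-1}^r new terms at level k: N_k = 1 + N_{k-1}^2 + N_{k-1}^2.
N_0 = 1
N_1 = 1 + 1^2 + 1^2 = 3
N_2 = 1 + 3^2 + 3^2 = 19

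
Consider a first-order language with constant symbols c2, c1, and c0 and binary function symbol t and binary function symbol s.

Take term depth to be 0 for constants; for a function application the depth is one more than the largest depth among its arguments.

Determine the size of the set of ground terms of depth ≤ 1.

If N_k denotes the number of depth-≤k ground terms, the 3 constants give N_0 = 3, and each function symbol of arity r contributes N_{k-1}^r new terms at level k: N_k = 3 + N_{k-1}^2 + N_{k-1}^2.
N_0 = 3
N_1 = 3 + 3^2 + 3^2 = 21

21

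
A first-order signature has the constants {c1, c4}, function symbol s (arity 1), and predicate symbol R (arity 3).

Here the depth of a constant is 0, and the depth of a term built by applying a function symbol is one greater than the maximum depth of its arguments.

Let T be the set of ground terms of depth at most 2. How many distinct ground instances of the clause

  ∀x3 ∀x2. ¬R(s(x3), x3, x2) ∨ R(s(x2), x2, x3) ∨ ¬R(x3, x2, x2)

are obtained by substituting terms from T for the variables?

36

Ground terms of depth ≤ 2:
  Count level by level. With function symbols s/1, the terms of depth ≤ k are the 2 constants together with each function applied to depth-≤(k−1) tuples, so N_k = 2 + N_{k-1}.
  N_0 = 2
  N_1 = 2 + 2 = 4
  N_2 = 2 + 4 = 6
So there are 6 ground terms available for substitution.
The clause has 2 distinct variables (x3, x2), each appearing in the body. In the free term algebra distinct substitutions yield syntactically distinct ground instances.
Number of ground instances = 6^2 = 36.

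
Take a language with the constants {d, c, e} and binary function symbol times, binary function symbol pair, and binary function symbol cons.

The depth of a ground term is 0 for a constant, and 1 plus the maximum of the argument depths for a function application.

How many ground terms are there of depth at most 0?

3

Let N_k = |{terms of depth ≤ k}|. Then N_0 = 3 and N_k = 3 + N_{k-1}^2 + N_{k-1}^2 + N_{k-1}^2 for k ≥ 1 (one summand per function symbol, arity giving the exponent).
N_0 = 3
Explicitly: d, c, e.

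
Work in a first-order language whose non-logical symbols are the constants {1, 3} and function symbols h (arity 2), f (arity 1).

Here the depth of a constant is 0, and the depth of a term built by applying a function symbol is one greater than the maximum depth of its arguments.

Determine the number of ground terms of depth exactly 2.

If N_k denotes the number of depth-≤k ground terms, the 2 constants give N_0 = 2, and each function symbol of arity r contributes N_{k-1}^r new terms at level k: N_k = 2 + N_{k-1}^2 + N_{k-1}.
N_0 = 2
N_1 = 2 + 2^2 + 2 = 8
N_2 = 2 + 8^2 + 8 = 74
Terms of depth exactly 2: N_2 − N_1 = 74 − 8 = 66.

66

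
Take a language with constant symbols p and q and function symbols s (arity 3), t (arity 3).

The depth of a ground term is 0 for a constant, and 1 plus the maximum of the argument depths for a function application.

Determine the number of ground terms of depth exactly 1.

Let N_k count ground terms of depth at most k. Each non-constant term of depth ≤ k is some function symbol applied to depth-≤(k−1) arguments, giving N_k = 2 + N_{k-1}^3 + N_{k-1}^3.
N_0 = 2
N_1 = 2 + 2^3 + 2^3 = 18
Terms of depth exactly 1: N_1 − N_0 = 18 − 2 = 16.

16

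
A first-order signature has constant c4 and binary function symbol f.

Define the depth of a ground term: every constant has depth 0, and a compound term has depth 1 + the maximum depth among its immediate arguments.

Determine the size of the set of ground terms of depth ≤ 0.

Let N_k count ground terms of depth at most k. Each non-constant term of depth ≤ k is some function symbol applied to depth-≤(k−1) arguments, giving N_k = 1 + N_{k-1}^2.
N_0 = 1

1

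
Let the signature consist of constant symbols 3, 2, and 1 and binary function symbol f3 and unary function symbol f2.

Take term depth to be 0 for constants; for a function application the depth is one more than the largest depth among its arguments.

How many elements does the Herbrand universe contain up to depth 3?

If N_k denotes the number of depth-≤k ground terms, the 3 constants give N_0 = 3, and each function symbol of arity r contributes N_{k-1}^r new terms at level k: N_k = 3 + N_{k-1}^2 + N_{k-1}.
N_0 = 3
N_1 = 3 + 3^2 + 3 = 15
N_2 = 3 + 15^2 + 15 = 243
N_3 = 3 + 243^2 + 243 = 59295

59295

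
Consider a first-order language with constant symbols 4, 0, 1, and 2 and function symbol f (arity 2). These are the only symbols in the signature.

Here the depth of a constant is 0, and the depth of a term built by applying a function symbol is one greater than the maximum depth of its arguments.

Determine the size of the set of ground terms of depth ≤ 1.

If N_k denotes the number of depth-≤k ground terms, the 4 constants give N_0 = 4, and each function symbol of arity r contributes N_{k-1}^r new terms at level k: N_k = 4 + N_{k-1}^2.
N_0 = 4
N_1 = 4 + 4^2 = 20

20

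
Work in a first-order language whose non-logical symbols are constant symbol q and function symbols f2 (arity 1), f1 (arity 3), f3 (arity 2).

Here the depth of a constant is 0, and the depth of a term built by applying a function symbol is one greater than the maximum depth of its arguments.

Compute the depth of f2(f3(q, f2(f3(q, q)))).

depth(f3(q, q)) = 1 + max(0, 0) = 1
depth(f2(f3(q, q))) = 1 + depth(f3(q, q)) = 1 + 1 = 2
depth(f3(q, f2(f3(q, q)))) = 1 + max(0, 2) = 3
depth(f2(f3(q, f2(f3(q, q))))) = 1 + depth(f3(q, f2(f3(q, q)))) = 1 + 3 = 4

4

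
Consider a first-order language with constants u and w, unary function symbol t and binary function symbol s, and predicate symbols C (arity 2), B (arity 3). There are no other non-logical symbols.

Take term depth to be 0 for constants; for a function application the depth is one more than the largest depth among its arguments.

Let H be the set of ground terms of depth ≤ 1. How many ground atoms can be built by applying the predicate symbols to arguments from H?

First count ground terms of depth ≤ 1.
Let N_k = |{terms of depth ≤ k}|. Then N_0 = 2 and N_k = 2 + N_{k-1} + N_{k-1}^2 for k ≥ 1 (one summand per function symbol, arity giving the exponent).
N_0 = 2
N_1 = 2 + 2 + 2^2 = 8
Explicitly: u, w, t(u), t(w), s(u, u), s(u, w), s(w, u), s(w, w).
So |H| = 8.
Each predicate of arity r yields |H|^r ground atoms (one per choice of an r-tuple from H):
  C: 8^2 = 64;  B: 8^3 = 512
Total ground atoms: 64 + 512 = 576.

576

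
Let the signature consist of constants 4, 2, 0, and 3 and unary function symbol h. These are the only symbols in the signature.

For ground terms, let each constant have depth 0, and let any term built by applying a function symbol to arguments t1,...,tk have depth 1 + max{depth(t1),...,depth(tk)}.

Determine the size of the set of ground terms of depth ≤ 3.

Count level by level. With function symbols h/1, the terms of depth ≤ k are the 4 constants together with each function applied to depth-≤(k−1) tuples, so N_k = 4 + N_{k-1}.
N_0 = 4
N_1 = 4 + 4 = 8
N_2 = 4 + 8 = 12
N_3 = 4 + 12 = 16

16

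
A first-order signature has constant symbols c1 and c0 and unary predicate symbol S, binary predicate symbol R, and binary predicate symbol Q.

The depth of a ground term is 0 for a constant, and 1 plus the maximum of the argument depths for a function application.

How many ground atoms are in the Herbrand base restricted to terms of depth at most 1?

10

First count ground terms of depth ≤ 1.
With no function symbols every ground term is a constant, so there are exactly 2 ground terms at every depth bound.
N_0 = 2
N_1 = 2
Explicitly: c1, c0.
So |H| = 2.
Ground atoms are formed by filling each argument slot of a predicate with a term from H, so an r-ary predicate gives |H|^r atoms:
  S: 2;  R: 2^2 = 4;  Q: 2^2 = 4
Total ground atoms: 2 + 4 + 4 = 10.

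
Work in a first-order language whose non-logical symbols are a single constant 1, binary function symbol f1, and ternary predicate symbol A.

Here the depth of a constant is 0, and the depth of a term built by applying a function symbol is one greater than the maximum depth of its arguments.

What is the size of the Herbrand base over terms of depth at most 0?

1

First count ground terms of depth ≤ 0.
Let N_k count ground terms of depth at most k. Each non-constant term of depth ≤ k is some function symbol applied to depth-≤(k−1) arguments, giving N_k = 1 + N_{k-1}^2.
N_0 = 1
Explicitly: 1.
So |H| = 1.
Ground atoms are formed by filling each argument slot of a predicate with a term from H, so an r-ary predicate gives |H|^r atoms:
  A: 1^3 = 1
Total ground atoms: 1.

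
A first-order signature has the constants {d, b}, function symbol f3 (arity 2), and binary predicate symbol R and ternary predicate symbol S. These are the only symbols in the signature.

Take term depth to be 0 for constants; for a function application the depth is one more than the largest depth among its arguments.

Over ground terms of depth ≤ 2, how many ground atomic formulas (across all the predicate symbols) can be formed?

56316

First count ground terms of depth ≤ 2.
Let N_k = |{terms of depth ≤ k}|. Then N_0 = 2 and N_k = 2 + N_{k-1}^2 for k ≥ 1 (one summand per function symbol, arity giving the exponent).
N_0 = 2
N_1 = 2 + 2^2 = 6
N_2 = 2 + 6^2 = 38
So |H| = 38.
A ground atom is a predicate applied to a tuple of terms from H, so the count is the sum over predicates of |H|^arity:
  R: 38^2 = 1444;  S: 38^3 = 54872
Total ground atoms: 1444 + 54872 = 56316.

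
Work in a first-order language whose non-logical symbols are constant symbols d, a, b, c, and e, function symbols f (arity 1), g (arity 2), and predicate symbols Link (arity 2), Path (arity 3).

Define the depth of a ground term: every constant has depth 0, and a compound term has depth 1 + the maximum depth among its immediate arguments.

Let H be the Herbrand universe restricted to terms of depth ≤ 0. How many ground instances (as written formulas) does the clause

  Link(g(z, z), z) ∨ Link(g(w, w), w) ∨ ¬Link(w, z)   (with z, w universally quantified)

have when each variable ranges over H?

25

Ground terms of depth ≤ 0:
  Count level by level. With function symbols f/1, g/2, the terms of depth ≤ k are the 5 constants together with each function applied to depth-≤(k−1) tuples, so N_k = 5 + N_{k-1} + N_{k-1}^2.
  N_0 = 5
So there are 5 ground terms available for substitution.
There are 2 variables to instantiate (z, w), each occurring in at least one literal, so different choices give different ground instances.
Number of ground instances = 5^2 = 25.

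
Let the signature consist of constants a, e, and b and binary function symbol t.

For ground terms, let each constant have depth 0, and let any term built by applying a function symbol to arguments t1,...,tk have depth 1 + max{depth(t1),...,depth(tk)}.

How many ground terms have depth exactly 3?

21465

If N_k denotes the number of depth-≤k ground terms, the 3 constants give N_0 = 3, and each function symbol of arity r contributes N_{k-1}^r new terms at level k: N_k = 3 + N_{k-1}^2.
N_0 = 3
N_1 = 3 + 3^2 = 12
N_2 = 3 + 12^2 = 147
N_3 = 3 + 147^2 = 21612
Terms of depth exactly 3: N_3 − N_2 = 21612 − 147 = 21465.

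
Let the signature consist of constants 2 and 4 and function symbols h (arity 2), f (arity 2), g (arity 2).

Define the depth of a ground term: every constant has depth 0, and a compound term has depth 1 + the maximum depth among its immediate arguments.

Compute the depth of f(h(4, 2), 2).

2

depth(h(4, 2)) = 1 + max(0, 0) = 1
depth(f(h(4, 2), 2)) = 1 + max(1, 0) = 2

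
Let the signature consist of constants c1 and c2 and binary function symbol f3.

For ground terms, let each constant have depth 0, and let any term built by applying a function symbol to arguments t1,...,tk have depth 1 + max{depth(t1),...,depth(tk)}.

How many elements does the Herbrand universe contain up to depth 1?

Count level by level. With function symbols f3/2, the terms of depth ≤ k are the 2 constants together with each function applied to depth-≤(k−1) tuples, so N_k = 2 + N_{k-1}^2.
N_0 = 2
N_1 = 2 + 2^2 = 6

6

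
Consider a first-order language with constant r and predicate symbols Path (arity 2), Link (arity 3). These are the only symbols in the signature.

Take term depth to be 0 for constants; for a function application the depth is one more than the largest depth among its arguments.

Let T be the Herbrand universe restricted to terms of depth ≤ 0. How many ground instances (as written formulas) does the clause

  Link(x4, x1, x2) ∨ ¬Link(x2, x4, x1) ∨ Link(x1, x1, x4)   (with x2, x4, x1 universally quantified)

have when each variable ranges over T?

Ground terms of depth ≤ 0:
  With no function symbols every ground term is a constant, so there is exactly 1 ground term at every depth bound.
  N_0 = 1
  Explicitly: r.
So there is exactly 1 ground term available for substitution.
The body mentions every one of the 3 quantified variables; since ground terms form a free algebra, no two substitutions collapse to the same formula.
Number of ground instances = 1^3 = 1.

1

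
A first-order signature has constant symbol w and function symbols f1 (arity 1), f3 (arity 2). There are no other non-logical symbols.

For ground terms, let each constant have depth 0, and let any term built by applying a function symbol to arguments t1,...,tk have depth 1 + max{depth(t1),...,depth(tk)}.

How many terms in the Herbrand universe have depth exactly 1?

Let N_k count ground terms of depth at most k. Each non-constant term of depth ≤ k is some function symbol applied to depth-≤(k−1) arguments, giving N_k = 1 + N_{k-1} + N_{k-1}^2.
N_0 = 1
N_1 = 1 + 1 + 1^2 = 3
Terms of depth exactly 1: N_1 − N_0 = 3 − 1 = 2.

2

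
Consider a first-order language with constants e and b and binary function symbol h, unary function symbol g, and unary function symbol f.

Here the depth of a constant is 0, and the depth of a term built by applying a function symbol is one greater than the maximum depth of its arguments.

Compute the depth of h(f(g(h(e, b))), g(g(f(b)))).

4

depth(h(e, b)) = 1 + max(0, 0) = 1
depth(g(h(e, b))) = 1 + depth(h(e, b)) = 1 + 1 = 2
depth(f(g(h(e, b)))) = 1 + depth(g(h(e, b))) = 1 + 2 = 3
depth(f(b)) = 1 + depth(b) = 1 + 0 = 1
depth(g(f(b))) = 1 + depth(f(b)) = 1 + 1 = 2
depth(g(g(f(b)))) = 1 + depth(g(f(b))) = 1 + 2 = 3
depth(h(f(g(h(e, b))), g(g(f(b))))) = 1 + max(3, 3) = 4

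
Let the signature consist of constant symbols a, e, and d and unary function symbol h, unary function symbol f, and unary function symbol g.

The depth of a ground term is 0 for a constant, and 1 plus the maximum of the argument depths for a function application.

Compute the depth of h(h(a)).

2

depth(h(a)) = 1 + depth(a) = 1 + 0 = 1
depth(h(h(a))) = 1 + depth(h(a)) = 1 + 1 = 2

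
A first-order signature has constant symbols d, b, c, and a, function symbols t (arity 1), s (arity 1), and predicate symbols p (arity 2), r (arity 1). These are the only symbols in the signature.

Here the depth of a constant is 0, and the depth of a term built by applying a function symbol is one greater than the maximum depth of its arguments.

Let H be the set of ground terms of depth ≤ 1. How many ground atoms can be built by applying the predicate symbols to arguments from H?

156

First count ground terms of depth ≤ 1.
Count level by level. With function symbols t/1, s/1, the terms of depth ≤ k are the 4 constants together with each function applied to depth-≤(k−1) tuples, so N_k = 4 + N_{k-1} + N_{k-1}.
N_0 = 4
N_1 = 4 + 4 + 4 = 12
Explicitly: d, b, c, a, t(d), t(b), t(c), t(a), s(d), s(b), s(c), s(a).
So |H| = 12.
Ground atoms are formed by filling each argument slot of a predicate with a term from H, so an r-ary predicate gives |H|^r atoms:
  p: 12^2 = 144;  r: 12
Total ground atoms: 144 + 12 = 156.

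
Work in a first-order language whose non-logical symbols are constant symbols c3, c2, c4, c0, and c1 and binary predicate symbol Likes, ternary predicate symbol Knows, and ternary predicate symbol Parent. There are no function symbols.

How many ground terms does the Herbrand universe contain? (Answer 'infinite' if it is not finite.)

5

There are no function symbols, so every ground term is one of the 5 constants.
The Herbrand universe is {c3, c2, c4, c0, c1}, which is finite with 5 elements.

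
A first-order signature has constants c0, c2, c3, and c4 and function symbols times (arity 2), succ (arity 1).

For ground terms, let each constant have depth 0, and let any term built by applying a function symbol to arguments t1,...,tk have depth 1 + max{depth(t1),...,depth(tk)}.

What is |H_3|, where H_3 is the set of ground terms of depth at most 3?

Let N_k = |{terms of depth ≤ k}|. Then N_0 = 4 and N_k = 4 + N_{k-1}^2 + N_{k-1} for k ≥ 1 (one summand per function symbol, arity giving the exponent).
N_0 = 4
N_1 = 4 + 4^2 + 4 = 24
N_2 = 4 + 24^2 + 24 = 604
N_3 = 4 + 604^2 + 604 = 365424

365424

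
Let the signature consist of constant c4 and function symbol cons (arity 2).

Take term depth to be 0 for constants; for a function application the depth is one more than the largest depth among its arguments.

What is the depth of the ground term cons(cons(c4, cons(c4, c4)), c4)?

depth(cons(c4, c4)) = 1 + max(0, 0) = 1
depth(cons(c4, cons(c4, c4))) = 1 + max(0, 1) = 2
depth(cons(cons(c4, cons(c4, c4)), c4)) = 1 + max(2, 0) = 3

3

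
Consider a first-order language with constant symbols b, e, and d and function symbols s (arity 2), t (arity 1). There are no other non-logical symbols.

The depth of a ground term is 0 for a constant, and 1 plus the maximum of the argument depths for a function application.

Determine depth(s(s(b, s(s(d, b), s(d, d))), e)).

depth(s(d, b)) = 1 + max(0, 0) = 1
depth(s(d, d)) = 1 + max(0, 0) = 1
depth(s(s(d, b), s(d, d))) = 1 + max(1, 1) = 2
depth(s(b, s(s(d, b), s(d, d)))) = 1 + max(0, 2) = 3
depth(s(s(b, s(s(d, b), s(d, d))), e)) = 1 + max(3, 0) = 4

4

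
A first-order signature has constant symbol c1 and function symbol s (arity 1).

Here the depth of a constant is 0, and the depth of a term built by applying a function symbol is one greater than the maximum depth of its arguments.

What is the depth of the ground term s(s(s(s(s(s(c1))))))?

depth(s(c1)) = 1 + depth(c1) = 1 + 0 = 1
depth(s(s(c1))) = 1 + depth(s(c1)) = 1 + 1 = 2
depth(s(s(s(c1)))) = 1 + depth(s(s(c1))) = 1 + 2 = 3
depth(s(s(s(s(c1))))) = 1 + depth(s(s(s(c1)))) = 1 + 3 = 4
depth(s(s(s(s(s(c1)))))) = 1 + depth(s(s(s(s(c1))))) = 1 + 4 = 5
depth(s(s(s(s(s(s(c1))))))) = 1 + depth(s(s(s(s(s(c1)))))) = 1 + 5 = 6

6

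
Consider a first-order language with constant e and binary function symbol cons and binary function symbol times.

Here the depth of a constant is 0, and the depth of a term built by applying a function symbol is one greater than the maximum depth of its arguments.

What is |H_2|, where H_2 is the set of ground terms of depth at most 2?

Let N_k count ground terms of depth at most k. Each non-constant term of depth ≤ k is some function symbol applied to depth-≤(k−1) arguments, giving N_k = 1 + N_{k-1}^2 + N_{k-1}^2.
N_0 = 1
N_1 = 1 + 1^2 + 1^2 = 3
N_2 = 1 + 3^2 + 3^2 = 19

19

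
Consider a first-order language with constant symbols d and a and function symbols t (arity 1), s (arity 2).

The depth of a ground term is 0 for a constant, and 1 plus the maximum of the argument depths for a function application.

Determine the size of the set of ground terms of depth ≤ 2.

74

Count level by level. With function symbols t/1, s/2, the terms of depth ≤ k are the 2 constants together with each function applied to depth-≤(k−1) tuples, so N_k = 2 + N_{k-1} + N_{k-1}^2.
N_0 = 2
N_1 = 2 + 2 + 2^2 = 8
N_2 = 2 + 8 + 8^2 = 74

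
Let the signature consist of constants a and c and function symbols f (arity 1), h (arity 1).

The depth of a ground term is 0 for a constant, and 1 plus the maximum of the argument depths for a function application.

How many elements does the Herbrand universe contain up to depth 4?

62

Write N_k for the number of ground terms of depth ≤ k. A term of depth ≤ k is either a constant or a function symbol applied to arguments of depth ≤ k−1, so N_k = 2 + N_{k-1} + N_{k-1}.
N_0 = 2
N_1 = 2 + 2 + 2 = 6
N_2 = 2 + 6 + 6 = 14
N_3 = 2 + 14 + 14 = 30
N_4 = 2 + 30 + 30 = 62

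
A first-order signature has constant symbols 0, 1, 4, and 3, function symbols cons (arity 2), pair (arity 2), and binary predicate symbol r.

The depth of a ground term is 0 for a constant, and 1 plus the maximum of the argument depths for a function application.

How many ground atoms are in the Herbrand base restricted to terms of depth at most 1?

First count ground terms of depth ≤ 1.
Count level by level. With function symbols cons/2, pair/2, the terms of depth ≤ k are the 4 constants together with each function applied to depth-≤(k−1) tuples, so N_k = 4 + N_{k-1}^2 + N_{k-1}^2.
N_0 = 4
N_1 = 4 + 4^2 + 4^2 = 36
So |H| = 36.
For each predicate symbol, the number of ground atoms is |H| raised to its arity; summing:
  r: 36^2 = 1296
Total ground atoms: 1296.

1296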